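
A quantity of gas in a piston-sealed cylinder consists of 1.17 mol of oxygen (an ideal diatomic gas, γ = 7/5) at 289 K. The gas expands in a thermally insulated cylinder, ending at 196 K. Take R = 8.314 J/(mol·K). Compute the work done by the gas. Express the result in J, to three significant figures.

W ≈ 2260 J

Adiabatic ⇒ Q = 0, so W_by = −ΔU = nCᵥ(T₁ − T₂).
Cᵥ = 5R/2 = 20.79 J/(mol·K).
W = (1.17)(20.79)(289 − 196) = 2262 J.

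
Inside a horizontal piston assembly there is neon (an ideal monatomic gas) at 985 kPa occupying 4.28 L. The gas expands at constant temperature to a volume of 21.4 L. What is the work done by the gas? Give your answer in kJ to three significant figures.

Isothermal: W = nRT ln(V₂/V₁) = P₁V₁ ln(V₂/V₁).
P₁V₁ = (985 kPa)(4.28 L) = 4216 J.
W = 4216 × ln(21.4/4.28) = 4216 × 1.609
W_by_gas = 6785 J.

W ≈ 6.79 kJ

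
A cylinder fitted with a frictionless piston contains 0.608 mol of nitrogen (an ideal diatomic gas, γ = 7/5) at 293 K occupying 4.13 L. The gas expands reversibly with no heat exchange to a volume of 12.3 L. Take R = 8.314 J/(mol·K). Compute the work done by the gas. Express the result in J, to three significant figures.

W ≈ 1310 J

Adiabatic: TV^(γ−1) = const with γ = 7/5.
T₂ = T₁ (V₁/V₂)^(γ−1) = 293 × (4.13/12.3)^0.4 = 293 × 0.6463 = 189.4 K.
W_by = nCᵥ(T₁ − T₂) = (0.608)(20.79)(293 − 189.4) = 1310 J.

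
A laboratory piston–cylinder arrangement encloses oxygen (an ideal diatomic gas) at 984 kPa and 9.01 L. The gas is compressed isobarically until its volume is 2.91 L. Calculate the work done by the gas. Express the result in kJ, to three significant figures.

Isobaric: W = P ΔV.
W = (984 kPa)(2.91 − 9.01 L) = (984)(-6.1) = -6002 J.

W ≈ -6.00 kJ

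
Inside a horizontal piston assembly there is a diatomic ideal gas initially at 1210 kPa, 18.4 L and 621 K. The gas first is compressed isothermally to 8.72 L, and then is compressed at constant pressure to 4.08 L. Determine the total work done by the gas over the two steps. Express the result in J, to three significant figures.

Step 1 (isothermal): W = P₁V₁ ln(V₂/V₁) = (22264) ln(8.72/18.4) = -16625 J.
After step 1: P = 2553 kPa, V = 8.72 L, T = 621 K.
Step 2 (isobaric): W = PΔV = (2553 kPa)(4.08 − 8.72 L) = -11847 J.
W_total = -16625 − 11847 = -28472 J.

W_total ≈ -28500 J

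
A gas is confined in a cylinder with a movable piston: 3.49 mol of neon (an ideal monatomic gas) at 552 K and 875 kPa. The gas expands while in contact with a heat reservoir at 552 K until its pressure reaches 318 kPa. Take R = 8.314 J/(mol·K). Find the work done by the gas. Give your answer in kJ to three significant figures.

Isothermal process: W = nRT ln(V₂/V₁) = nRT ln(P₁/P₂).
W = (3.49)(8.314)(552) × ln(875/318)
  = 16017 × ln(2.752) = 16017 × 1.012
W_by_gas = 16212 J.

W ≈ 16.2 kJ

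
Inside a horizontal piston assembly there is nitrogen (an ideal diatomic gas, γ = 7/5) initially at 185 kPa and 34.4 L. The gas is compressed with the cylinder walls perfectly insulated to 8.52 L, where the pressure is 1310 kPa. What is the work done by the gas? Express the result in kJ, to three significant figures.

Adiabatic: W = (P₁V₁ − P₂V₂)/(γ − 1) with γ = 7/5.
P₁V₁ = 6364 J, P₂V₂ = 11161 J.
W = (6364 − 11161) / 0.4 = -11993 J.

W ≈ -12.0 kJ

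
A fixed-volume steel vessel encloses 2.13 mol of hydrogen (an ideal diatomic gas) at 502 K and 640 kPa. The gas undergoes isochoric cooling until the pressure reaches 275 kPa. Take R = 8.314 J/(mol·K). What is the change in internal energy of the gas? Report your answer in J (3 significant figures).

ΔU ≈ -12700 J

Constant volume ⇒ W = 0, so Q = ΔU = nCᵥΔT with Cᵥ = 5R/2 = 20.79 J/(mol·K).
At constant V, T₂/T₁ = P₂/P₁ ⇒ ΔT = T₁(P₂/P₁ − 1) = 502·(275/640 − 1) = -286.3 K.
ΔU = (2.13)(20.79)(-286.3) = -12675 J.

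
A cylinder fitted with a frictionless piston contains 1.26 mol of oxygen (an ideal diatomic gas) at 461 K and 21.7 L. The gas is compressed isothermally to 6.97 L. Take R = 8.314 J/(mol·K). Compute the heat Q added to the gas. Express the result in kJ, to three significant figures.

Isothermal ⇒ ΔU = 0, so Q = W = nRT ln(V₂/V₁).
Q = (1.26)(8.314)(461) ln(6.97/21.7) = 4829 × -1.136 = -5485 J.

Q ≈ -5.48 kJ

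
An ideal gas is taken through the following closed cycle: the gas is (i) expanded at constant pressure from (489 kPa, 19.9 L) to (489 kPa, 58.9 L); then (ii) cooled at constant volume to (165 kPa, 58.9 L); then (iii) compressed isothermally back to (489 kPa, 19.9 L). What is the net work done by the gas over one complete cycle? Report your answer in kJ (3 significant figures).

W_net ≈ 8.53 kJ

Leg (i): W = PΔV = (489)(58.9 − 19.9) = 19071 J.
Leg (ii): W = 0.
Leg (iii): W = PᵢVᵢ ln(V_f/Vᵢ) = (9718) ln(19.9/58.9) = -10546 J.
W_net = 19071 − 10546 = 8525 J.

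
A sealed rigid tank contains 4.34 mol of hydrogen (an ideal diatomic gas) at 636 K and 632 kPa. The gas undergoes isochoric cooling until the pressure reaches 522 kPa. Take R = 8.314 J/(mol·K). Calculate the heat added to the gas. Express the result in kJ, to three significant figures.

Constant volume ⇒ W = 0, so Q = ΔU = nCᵥΔT with Cᵥ = 5R/2 = 20.79 J/(mol·K).
At constant V, T₂/T₁ = P₂/P₁ ⇒ ΔT = T₁(P₂/P₁ − 1) = 636·(522/632 − 1) = -110.7 K.
ΔU = (4.34)(20.79)(-110.7) = -9986 J.

Q ≈ -9.99 kJ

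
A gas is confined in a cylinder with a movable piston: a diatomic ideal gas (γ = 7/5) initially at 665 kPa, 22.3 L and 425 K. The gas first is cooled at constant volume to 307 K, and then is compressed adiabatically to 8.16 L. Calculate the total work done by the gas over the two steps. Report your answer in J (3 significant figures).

W_total ≈ -13300 J

Step 1 (isochoric): W = 0 (constant volume).
After step 1: P = 480.4 kPa (V unchanged).
Step 2 (adiabatic): W = (P₁V₁ − P₂V₂)/(γ−1) = (10712 − 16015)/0.4 = -13257 J.
W_total = 0 − 13257 = -13257 J.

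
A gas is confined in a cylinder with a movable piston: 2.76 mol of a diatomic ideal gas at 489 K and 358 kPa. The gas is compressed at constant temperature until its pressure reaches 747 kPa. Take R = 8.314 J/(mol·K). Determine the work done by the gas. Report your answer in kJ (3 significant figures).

W ≈ -8.25 kJ

Isothermal process: W = nRT ln(V₂/V₁) = nRT ln(P₁/P₂).
W = (2.76)(8.314)(489) × ln(358/747)
  = 11221 × ln(0.4793) = 11221 × -0.7355
W_by_gas = -8253 J.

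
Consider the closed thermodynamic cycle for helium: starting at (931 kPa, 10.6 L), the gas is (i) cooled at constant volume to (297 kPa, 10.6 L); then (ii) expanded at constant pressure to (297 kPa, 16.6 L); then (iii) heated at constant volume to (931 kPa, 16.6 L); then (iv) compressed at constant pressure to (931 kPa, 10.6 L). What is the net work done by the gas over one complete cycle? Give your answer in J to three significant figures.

W_net ≈ -3800 J

Constant-volume legs do no work.
W(ii) = (297)(16.6 − 10.6) = 1782 J; W(iv) = (931)(10.6 − 16.6) = -5586 J.
W_net = 1782 − 5586 = -3804 J (the counter-clockwise enclosed area).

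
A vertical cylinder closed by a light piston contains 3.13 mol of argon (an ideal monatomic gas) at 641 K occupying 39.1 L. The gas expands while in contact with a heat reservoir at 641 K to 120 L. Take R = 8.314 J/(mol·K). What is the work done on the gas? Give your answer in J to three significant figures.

W ≈ -18700 J

Isothermal: W = nRT ln(V₂/V₁).
W = (3.13)(8.314)(641) × ln(120/39.1)
  = 16681 × 1.121
W_by_gas = 18705 J; work on gas = −W_by = -18705 J.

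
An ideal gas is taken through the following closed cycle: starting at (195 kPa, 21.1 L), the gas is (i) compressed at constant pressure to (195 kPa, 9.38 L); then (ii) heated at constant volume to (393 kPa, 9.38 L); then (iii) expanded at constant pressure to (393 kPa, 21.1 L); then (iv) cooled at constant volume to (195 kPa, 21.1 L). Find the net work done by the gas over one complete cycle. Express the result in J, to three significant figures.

Constant-volume legs do no work.
W(i) = (195)(9.38 − 21.1) = -2285 J; W(iii) = (393)(21.1 − 9.38) = 4606 J.
W_net = -2285 + 4606 = 2321 J (the clockwise enclosed area).

W_net ≈ 2320 J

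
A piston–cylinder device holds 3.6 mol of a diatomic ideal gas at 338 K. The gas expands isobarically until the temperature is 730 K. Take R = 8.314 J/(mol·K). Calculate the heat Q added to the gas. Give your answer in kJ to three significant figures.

Isobaric: W = nRΔT = (3.6)(8.314)(392) = 11733 J.
ΔU = nCᵥΔT with Cᵥ = 5R/2: ΔU = (3.6)(20.79)(392) = 29332 J.
Q = ΔU + W = 29332 + 11733 = 41065 J.

Q ≈ 41.1 kJ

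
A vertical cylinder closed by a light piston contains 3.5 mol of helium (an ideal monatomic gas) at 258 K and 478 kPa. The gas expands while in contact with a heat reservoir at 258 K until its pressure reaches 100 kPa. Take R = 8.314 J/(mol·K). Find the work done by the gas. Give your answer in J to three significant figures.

W ≈ 11700 J

Isothermal process: W = nRT ln(V₂/V₁) = nRT ln(P₁/P₂).
W = (3.5)(8.314)(258) × ln(478/100)
  = 7508 × ln(4.78) = 7508 × 1.564
W_by_gas = 11745 J.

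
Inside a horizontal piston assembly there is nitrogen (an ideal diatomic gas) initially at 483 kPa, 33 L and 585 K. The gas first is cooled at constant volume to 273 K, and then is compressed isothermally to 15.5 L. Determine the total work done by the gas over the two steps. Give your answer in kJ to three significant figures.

W_total ≈ -5.62 kJ

Step 1 (isochoric): W = 0 (constant volume).
After step 1: P = 225.4 kPa (V unchanged).
Step 2 (isothermal): W = P₁V₁ ln(V₂/V₁) = (7438) ln(15.5/33) = -5621 J.
W_total = 0 − 5621 = -5621 J.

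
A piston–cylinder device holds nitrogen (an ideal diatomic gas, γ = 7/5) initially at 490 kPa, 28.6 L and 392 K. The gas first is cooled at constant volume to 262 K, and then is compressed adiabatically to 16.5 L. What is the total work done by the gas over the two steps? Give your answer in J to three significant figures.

Step 1 (isochoric): W = 0 (constant volume).
After step 1: P = 327.5 kPa (V unchanged).
Step 2 (adiabatic): W = (P₁V₁ − P₂V₂)/(γ−1) = (9366 − 11672)/0.4 = -5763 J.
W_total = 0 − 5763 = -5763 J.

W_total ≈ -5760 J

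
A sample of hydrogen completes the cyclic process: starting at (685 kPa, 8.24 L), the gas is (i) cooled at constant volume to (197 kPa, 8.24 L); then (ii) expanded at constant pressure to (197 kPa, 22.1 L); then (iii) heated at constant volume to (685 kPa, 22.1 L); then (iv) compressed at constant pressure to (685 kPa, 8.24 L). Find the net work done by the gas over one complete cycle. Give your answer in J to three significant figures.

Constant-volume legs do no work.
W(ii) = (197)(22.1 − 8.24) = 2730 J; W(iv) = (685)(8.24 − 22.1) = -9494 J.
W_net = 2730 − 9494 = -6764 J (the counter-clockwise enclosed area).

W_net ≈ -6760 J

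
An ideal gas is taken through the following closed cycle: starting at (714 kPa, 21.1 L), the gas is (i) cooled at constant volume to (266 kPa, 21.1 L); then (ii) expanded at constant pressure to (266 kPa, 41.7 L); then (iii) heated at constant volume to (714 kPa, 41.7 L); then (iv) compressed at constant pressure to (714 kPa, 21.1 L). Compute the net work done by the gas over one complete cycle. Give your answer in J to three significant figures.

Constant-volume legs do no work.
W(ii) = (266)(41.7 − 21.1) = 5480 J; W(iv) = (714)(21.1 − 41.7) = -14708 J.
W_net = 5480 − 14708 = -9229 J (the counter-clockwise enclosed area).

W_net ≈ -9230 J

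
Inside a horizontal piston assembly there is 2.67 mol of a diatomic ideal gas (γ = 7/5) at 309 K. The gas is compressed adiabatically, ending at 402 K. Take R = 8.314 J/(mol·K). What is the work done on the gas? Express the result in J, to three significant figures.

Adiabatic ⇒ Q = 0, so W_by = −ΔU = nCᵥ(T₁ − T₂).
Cᵥ = 5R/2 = 20.79 J/(mol·K).
W = (2.67)(20.79)(309 − 402) = -5161 J.
Work on gas = −W_by = 5161 J.

W ≈ 5160 J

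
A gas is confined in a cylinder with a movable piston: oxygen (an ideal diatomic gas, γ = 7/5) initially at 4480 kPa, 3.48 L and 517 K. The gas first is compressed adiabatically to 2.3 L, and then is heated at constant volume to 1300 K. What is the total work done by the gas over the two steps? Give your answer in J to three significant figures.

Step 1 (adiabatic): W = (P₁V₁ − P₂V₂)/(γ−1) = (15590 − 18399)/0.4 = -7022 J.
Step 2 (isochoric): W = 0 (constant volume).
W_total = -7022 + 0 = -7022 J.

W_total ≈ -7020 J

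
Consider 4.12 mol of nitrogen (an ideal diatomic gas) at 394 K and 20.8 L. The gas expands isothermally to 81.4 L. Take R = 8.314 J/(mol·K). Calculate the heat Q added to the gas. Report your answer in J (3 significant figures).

Q ≈ 18400 J

Isothermal ⇒ ΔU = 0, so Q = W = nRT ln(V₂/V₁).
Q = (4.12)(8.314)(394) ln(81.4/20.8) = 13496 × 1.364 = 18414 J.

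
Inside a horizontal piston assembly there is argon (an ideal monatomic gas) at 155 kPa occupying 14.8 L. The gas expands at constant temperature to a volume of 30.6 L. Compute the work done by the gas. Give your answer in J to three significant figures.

W ≈ 1670 J

Isothermal: W = nRT ln(V₂/V₁) = P₁V₁ ln(V₂/V₁).
P₁V₁ = (155 kPa)(14.8 L) = 2294 J.
W = 2294 × ln(30.6/14.8) = 2294 × 0.7264
W_by_gas = 1666 J.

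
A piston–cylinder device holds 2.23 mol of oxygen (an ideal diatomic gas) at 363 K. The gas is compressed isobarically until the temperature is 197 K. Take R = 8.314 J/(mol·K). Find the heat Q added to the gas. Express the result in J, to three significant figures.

Isobaric: W = nRΔT = (2.23)(8.314)(-166) = -3078 J.
ΔU = nCᵥΔT with Cᵥ = 5R/2: ΔU = (2.23)(20.79)(-166) = -7694 J.
Q = ΔU + W = -7694 − 3078 = -10772 J.

Q ≈ -10800 J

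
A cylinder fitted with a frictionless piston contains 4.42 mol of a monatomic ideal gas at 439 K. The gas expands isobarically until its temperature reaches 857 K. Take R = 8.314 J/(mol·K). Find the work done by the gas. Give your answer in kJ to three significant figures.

W ≈ 15.4 kJ

Isobaric: W = P ΔV = nR ΔT.
W = (4.42)(8.314)(857 − 439) = 15361 J.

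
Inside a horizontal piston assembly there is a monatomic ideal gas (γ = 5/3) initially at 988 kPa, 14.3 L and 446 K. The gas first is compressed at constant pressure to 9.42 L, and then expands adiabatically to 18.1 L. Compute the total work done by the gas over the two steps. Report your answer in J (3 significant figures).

W_total ≈ 106 J

Step 1 (isobaric): W = PΔV = (988 kPa)(9.42 − 14.3 L) = -4821 J.
After step 1: P = 988 kPa, V = 9.42 L, T = 293.8 K.
Step 2 (adiabatic): W = (P₁V₁ − P₂V₂)/(γ−1) = (9307 − 6022)/0.667 = 4928 J.
W_total = -4821 + 4928 = 106.4 J.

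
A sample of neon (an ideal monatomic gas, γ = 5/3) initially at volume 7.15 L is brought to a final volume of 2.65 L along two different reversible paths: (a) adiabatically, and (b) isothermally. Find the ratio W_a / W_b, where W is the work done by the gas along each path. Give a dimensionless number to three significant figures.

Path (a) adiabatic: W = P₁V₁(1 − (V₁/V₂)^(γ−1))/(γ−1) → W_a/(P₁V₁) = -1.407.
Path (b) isothermal: W = P₁V₁ ln(V₂/V₁) → W_b/(P₁V₁) = -0.9926.
W_a / W_b = -1.407 / -0.9926 = 1.418.

W_a / W_b ≈ 1.42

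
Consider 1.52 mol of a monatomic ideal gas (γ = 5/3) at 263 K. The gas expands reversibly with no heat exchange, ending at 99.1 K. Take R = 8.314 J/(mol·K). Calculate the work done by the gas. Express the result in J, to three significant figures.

W ≈ 3110 J

Adiabatic ⇒ Q = 0, so W_by = −ΔU = nCᵥ(T₁ − T₂).
Cᵥ = 3R/2 = 12.47 J/(mol·K).
W = (1.52)(12.47)(263 − 99.1) = 3107 J.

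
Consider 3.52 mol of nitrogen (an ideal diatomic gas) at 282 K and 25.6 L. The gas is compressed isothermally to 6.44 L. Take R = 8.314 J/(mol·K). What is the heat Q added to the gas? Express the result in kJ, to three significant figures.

Isothermal ⇒ ΔU = 0, so Q = W = nRT ln(V₂/V₁).
Q = (3.52)(8.314)(282) ln(6.44/25.6) = 8253 × -1.38 = -11389 J.

Q ≈ -11.4 kJ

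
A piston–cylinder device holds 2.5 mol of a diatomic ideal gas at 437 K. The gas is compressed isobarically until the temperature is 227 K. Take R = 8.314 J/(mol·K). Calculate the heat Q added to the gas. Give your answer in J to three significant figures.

Q ≈ -15300 J

Isobaric: W = nRΔT = (2.5)(8.314)(-210) = -4365 J.
ΔU = nCᵥΔT with Cᵥ = 5R/2: ΔU = (2.5)(20.79)(-210) = -10912 J.
Q = ΔU + W = -10912 − 4365 = -15277 J.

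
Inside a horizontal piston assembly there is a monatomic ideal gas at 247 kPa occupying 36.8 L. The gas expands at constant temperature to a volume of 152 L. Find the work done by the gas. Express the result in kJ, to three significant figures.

Isothermal: W = nRT ln(V₂/V₁) = P₁V₁ ln(V₂/V₁).
P₁V₁ = (247 kPa)(36.8 L) = 9090 J.
W = 9090 × ln(152/36.8) = 9090 × 1.418
W_by_gas = 12893 J.

W ≈ 12.9 kJ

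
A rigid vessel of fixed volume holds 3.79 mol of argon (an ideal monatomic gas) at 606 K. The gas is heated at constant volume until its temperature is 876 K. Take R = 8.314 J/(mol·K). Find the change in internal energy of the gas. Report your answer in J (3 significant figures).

Constant volume ⇒ W = 0, so Q = ΔU = nCᵥΔT with Cᵥ = 3R/2 = 12.47 J/(mol·K).
ΔU = (3.79)(12.47)(876 − 606) = 12762 J.

ΔU ≈ 12800 J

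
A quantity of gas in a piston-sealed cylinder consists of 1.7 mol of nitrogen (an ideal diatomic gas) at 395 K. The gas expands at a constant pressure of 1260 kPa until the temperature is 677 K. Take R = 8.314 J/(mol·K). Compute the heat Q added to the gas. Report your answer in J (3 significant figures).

Q ≈ 14000 J

Isobaric: W = nRΔT = (1.7)(8.314)(282) = 3986 J.
ΔU = nCᵥΔT with Cᵥ = 5R/2: ΔU = (1.7)(20.79)(282) = 9964 J.
Q = ΔU + W = 9964 + 3986 = 13950 J.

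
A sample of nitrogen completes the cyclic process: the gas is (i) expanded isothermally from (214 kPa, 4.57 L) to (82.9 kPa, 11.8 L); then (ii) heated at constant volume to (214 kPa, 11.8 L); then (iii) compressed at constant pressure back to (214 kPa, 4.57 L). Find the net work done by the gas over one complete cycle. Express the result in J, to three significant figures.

Leg (i): W = PᵢVᵢ ln(V_f/Vᵢ) = (978) ln(11.8/4.57) = 927.7 J.
Leg (ii): W = 0.
Leg (iii): W = PΔV = (214)(4.57 − 11.8) = -1547 J.
W_net = 927.7 − 1547 = -619.5 J.

W_net ≈ -620 J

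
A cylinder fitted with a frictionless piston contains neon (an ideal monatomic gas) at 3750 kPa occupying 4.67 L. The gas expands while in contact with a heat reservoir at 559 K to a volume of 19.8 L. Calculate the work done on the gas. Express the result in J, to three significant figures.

W ≈ -25300 J

Isothermal: W = nRT ln(V₂/V₁) = P₁V₁ ln(V₂/V₁).
P₁V₁ = (3750 kPa)(4.67 L) = 17512 J.
W = 17512 × ln(19.8/4.67) = 17512 × 1.445
W_by_gas = 25297 J; work on gas = −W_by = -25297 J.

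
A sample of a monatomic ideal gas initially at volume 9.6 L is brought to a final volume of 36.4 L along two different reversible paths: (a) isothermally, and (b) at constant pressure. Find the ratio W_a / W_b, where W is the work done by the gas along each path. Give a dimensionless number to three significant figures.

W_a / W_b ≈ 0.477

Path (a) isothermal: W = P₁V₁ ln(V₂/V₁) → W_a/(P₁V₁) = 1.333.
Path (b) isobaric: W = P₁(V₂ − V₁) → W_b/(P₁V₁) = 2.792.
W_a / W_b = 1.333 / 2.792 = 0.4774.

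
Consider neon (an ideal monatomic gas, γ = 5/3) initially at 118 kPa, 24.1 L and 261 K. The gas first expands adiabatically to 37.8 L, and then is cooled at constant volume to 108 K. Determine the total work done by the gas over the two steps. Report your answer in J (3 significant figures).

Step 1 (adiabatic): W = (P₁V₁ − P₂V₂)/(γ−1) = (2844 − 2107)/0.667 = 1106 J.
Step 2 (isochoric): W = 0 (constant volume).
W_total = 1106 + 0 = 1106 J.

W_total ≈ 1110 J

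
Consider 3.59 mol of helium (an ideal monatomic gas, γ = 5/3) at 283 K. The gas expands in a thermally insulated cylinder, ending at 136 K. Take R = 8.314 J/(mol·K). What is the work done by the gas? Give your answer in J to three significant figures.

Adiabatic ⇒ Q = 0, so W_by = −ΔU = nCᵥ(T₁ − T₂).
Cᵥ = 3R/2 = 12.47 J/(mol·K).
W = (3.59)(12.47)(283 − 136) = 6581 J.

W ≈ 6580 J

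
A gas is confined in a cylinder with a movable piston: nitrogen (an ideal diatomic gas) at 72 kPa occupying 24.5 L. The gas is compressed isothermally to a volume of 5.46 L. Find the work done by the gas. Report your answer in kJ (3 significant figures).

Isothermal: W = nRT ln(V₂/V₁) = P₁V₁ ln(V₂/V₁).
P₁V₁ = (72 kPa)(24.5 L) = 1764 J.
W = 1764 × ln(5.46/24.5) = 1764 × -1.501
W_by_gas = -2648 J.

W ≈ -2.65 kJ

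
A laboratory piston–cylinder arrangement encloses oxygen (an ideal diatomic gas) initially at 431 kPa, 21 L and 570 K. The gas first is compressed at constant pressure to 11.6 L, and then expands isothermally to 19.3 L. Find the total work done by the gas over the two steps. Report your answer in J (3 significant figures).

Step 1 (isobaric): W = PΔV = (431 kPa)(11.6 − 21 L) = -4051 J.
After step 1: P = 431 kPa, V = 11.6 L, T = 314.9 K.
Step 2 (isothermal): W = P₁V₁ ln(V₂/V₁) = (5000) ln(19.3/11.6) = 2545 J.
W_total = -4051 + 2545 = -1506 J.

W_total ≈ -1510 J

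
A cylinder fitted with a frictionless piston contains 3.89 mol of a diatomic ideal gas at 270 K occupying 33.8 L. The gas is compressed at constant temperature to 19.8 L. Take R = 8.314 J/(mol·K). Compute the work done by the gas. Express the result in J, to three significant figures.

W ≈ -4670 J

Isothermal: W = nRT ln(V₂/V₁).
W = (3.89)(8.314)(270) × ln(19.8/33.8)
  = 8732 × -0.5348
W_by_gas = -4670 J.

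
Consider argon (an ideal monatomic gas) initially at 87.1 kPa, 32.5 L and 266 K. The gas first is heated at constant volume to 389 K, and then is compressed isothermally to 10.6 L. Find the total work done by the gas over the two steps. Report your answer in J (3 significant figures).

W_total ≈ -4640 J

Step 1 (isochoric): W = 0 (constant volume).
After step 1: P = 127.4 kPa (V unchanged).
Step 2 (isothermal): W = P₁V₁ ln(V₂/V₁) = (4140) ln(10.6/32.5) = -4638 J.
W_total = 0 − 4638 = -4638 J.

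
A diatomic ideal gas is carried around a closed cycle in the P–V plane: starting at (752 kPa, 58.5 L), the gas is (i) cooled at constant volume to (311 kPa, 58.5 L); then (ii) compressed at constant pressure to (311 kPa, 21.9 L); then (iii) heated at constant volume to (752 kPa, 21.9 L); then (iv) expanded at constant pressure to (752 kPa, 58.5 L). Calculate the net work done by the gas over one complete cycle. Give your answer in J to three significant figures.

Constant-volume legs do no work.
W(ii) = (311)(21.9 − 58.5) = -11383 J; W(iv) = (752)(58.5 − 21.9) = 27523 J.
W_net = -11383 + 27523 = 16141 J (the clockwise enclosed area).

W_net ≈ 16100 J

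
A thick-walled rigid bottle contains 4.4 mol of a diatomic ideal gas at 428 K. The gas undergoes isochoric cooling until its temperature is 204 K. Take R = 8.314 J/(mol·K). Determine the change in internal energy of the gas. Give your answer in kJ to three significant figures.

ΔU ≈ -20.5 kJ

Constant volume ⇒ W = 0, so Q = ΔU = nCᵥΔT with Cᵥ = 5R/2 = 20.79 J/(mol·K).
ΔU = (4.4)(20.79)(204 − 428) = -20486 J.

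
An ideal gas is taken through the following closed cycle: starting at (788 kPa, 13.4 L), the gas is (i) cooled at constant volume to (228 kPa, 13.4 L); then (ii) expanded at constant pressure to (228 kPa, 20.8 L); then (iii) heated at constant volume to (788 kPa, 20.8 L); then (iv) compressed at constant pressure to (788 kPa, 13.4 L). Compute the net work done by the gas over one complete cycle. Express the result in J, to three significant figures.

W_net ≈ -4140 J

Constant-volume legs do no work.
W(ii) = (228)(20.8 − 13.4) = 1687 J; W(iv) = (788)(13.4 − 20.8) = -5831 J.
W_net = 1687 − 5831 = -4144 J (the counter-clockwise enclosed area).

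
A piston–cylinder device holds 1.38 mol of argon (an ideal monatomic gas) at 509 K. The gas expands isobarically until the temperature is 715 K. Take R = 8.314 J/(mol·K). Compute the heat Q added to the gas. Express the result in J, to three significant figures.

Q ≈ 5910 J

Isobaric: W = nRΔT = (1.38)(8.314)(206) = 2364 J.
ΔU = nCᵥΔT with Cᵥ = 3R/2: ΔU = (1.38)(12.47)(206) = 3545 J.
Q = ΔU + W = 3545 + 2364 = 5909 J.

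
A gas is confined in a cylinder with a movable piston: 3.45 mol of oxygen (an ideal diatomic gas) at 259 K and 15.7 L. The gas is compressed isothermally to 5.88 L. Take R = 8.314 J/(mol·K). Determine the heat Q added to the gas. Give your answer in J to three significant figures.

Q ≈ -7300 J

Isothermal ⇒ ΔU = 0, so Q = W = nRT ln(V₂/V₁).
Q = (3.45)(8.314)(259) ln(5.88/15.7) = 7429 × -0.9821 = -7296 J.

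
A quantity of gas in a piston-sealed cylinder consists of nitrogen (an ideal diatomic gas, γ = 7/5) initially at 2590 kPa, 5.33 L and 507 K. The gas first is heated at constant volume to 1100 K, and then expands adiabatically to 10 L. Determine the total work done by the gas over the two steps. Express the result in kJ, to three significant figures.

Step 1 (isochoric): W = 0 (constant volume).
After step 1: P = 5619 kPa (V unchanged).
Step 2 (adiabatic): W = (P₁V₁ − P₂V₂)/(γ−1) = (29951 − 23286)/0.4 = 16662 J.
W_total = 0 + 16662 = 16662 J.

W_total ≈ 16.7 kJ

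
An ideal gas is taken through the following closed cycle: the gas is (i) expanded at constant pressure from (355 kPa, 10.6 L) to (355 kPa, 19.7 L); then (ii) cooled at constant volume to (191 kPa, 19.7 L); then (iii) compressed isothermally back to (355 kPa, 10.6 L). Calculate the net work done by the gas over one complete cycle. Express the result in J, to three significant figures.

W_net ≈ 899 J

Leg (i): W = PΔV = (355)(19.7 − 10.6) = 3230 J.
Leg (ii): W = 0.
Leg (iii): W = PᵢVᵢ ln(V_f/Vᵢ) = (3763) ln(10.6/19.7) = -2332 J.
W_net = 3230 − 2332 = 898.5 J.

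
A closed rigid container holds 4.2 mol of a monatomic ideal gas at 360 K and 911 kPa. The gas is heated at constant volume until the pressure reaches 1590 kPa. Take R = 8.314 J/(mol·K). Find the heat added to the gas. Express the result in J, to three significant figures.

Constant volume ⇒ W = 0, so Q = ΔU = nCᵥΔT with Cᵥ = 3R/2 = 12.47 J/(mol·K).
At constant V, T₂/T₁ = P₂/P₁ ⇒ ΔT = T₁(P₂/P₁ − 1) = 360·(1590/911 − 1) = 268.3 K.
ΔU = (4.2)(12.47)(268.3) = 14054 J.

Q ≈ 14100 J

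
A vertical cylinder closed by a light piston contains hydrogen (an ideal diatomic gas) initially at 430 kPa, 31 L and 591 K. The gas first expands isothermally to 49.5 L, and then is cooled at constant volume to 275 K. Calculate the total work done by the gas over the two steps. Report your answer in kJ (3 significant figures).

W_total ≈ 6.24 kJ

Step 1 (isothermal): W = P₁V₁ ln(V₂/V₁) = (13330) ln(49.5/31) = 6238 J.
Step 2 (isochoric): W = 0 (constant volume).
W_total = 6238 + 0 = 6238 J.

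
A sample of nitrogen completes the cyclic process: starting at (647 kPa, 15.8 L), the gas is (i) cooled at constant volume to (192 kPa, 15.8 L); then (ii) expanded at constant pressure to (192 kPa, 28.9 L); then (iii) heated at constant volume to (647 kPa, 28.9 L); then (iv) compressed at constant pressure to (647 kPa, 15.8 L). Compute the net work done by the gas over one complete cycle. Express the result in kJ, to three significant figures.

Constant-volume legs do no work.
W(ii) = (192)(28.9 − 15.8) = 2515 J; W(iv) = (647)(15.8 − 28.9) = -8476 J.
W_net = 2515 − 8476 = -5960 J (the counter-clockwise enclosed area).

W_net ≈ -5.96 kJ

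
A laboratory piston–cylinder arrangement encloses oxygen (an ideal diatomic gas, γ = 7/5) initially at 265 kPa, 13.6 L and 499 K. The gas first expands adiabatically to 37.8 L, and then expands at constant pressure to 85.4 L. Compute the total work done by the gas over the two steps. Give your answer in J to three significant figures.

Step 1 (adiabatic): W = (P₁V₁ − P₂V₂)/(γ−1) = (3604 − 2394)/0.4 = 3024 J.
After step 1: P = 63.34 kPa, V = 37.8 L, T = 331.5 K.
Step 2 (isobaric): W = PΔV = (63.34 kPa)(85.4 − 37.8 L) = 3015 J.
W_total = 3024 + 3015 = 6039 J.

W_total ≈ 6040 J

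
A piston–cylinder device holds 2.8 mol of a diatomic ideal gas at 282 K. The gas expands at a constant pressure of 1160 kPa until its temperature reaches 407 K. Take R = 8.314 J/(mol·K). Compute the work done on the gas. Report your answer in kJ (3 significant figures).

W ≈ -2.91 kJ

Isobaric: W = P ΔV = nR ΔT.
W = (2.8)(8.314)(407 − 282) = 2910 J.
Work on gas = −W_by = -2910 J.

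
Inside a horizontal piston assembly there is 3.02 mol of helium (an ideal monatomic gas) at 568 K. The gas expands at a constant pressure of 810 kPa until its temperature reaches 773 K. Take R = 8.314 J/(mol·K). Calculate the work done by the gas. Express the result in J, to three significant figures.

Isobaric: W = P ΔV = nR ΔT.
W = (3.02)(8.314)(773 − 568) = 5147 J.

W ≈ 5150 J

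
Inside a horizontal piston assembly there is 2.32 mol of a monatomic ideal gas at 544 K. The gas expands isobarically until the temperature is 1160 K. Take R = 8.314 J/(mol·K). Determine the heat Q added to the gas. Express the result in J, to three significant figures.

Q ≈ 29700 J

Isobaric: W = nRΔT = (2.32)(8.314)(616) = 11882 J.
ΔU = nCᵥΔT with Cᵥ = 3R/2: ΔU = (2.32)(12.47)(616) = 17823 J.
Q = ΔU + W = 17823 + 11882 = 29704 J.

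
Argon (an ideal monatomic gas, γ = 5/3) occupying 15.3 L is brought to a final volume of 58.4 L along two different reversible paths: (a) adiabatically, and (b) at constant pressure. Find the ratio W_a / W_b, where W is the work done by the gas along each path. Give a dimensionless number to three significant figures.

W_a / W_b ≈ 0.314

Path (a) adiabatic: W = P₁V₁(1 − (V₁/V₂)^(γ−1))/(γ−1) → W_a/(P₁V₁) = 0.8858.
Path (b) isobaric: W = P₁(V₂ − V₁) → W_b/(P₁V₁) = 2.817.
W_a / W_b = 0.8858 / 2.817 = 0.3145.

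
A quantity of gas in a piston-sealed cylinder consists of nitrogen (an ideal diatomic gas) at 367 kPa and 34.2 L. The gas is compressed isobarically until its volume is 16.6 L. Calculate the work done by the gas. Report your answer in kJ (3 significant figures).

Isobaric: W = P ΔV.
W = (367 kPa)(16.6 − 34.2 L) = (367)(-17.6) = -6459 J.

W ≈ -6.46 kJ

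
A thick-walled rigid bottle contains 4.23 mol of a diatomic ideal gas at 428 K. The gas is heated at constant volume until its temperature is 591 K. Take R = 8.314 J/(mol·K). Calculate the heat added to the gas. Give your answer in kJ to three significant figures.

Q ≈ 14.3 kJ

Constant volume ⇒ W = 0, so Q = ΔU = nCᵥΔT with Cᵥ = 5R/2 = 20.79 J/(mol·K).
ΔU = (4.23)(20.79)(591 − 428) = 14331 J.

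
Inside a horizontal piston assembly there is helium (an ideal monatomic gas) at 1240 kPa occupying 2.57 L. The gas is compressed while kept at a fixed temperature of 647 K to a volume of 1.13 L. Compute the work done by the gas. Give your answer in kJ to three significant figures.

Isothermal: W = nRT ln(V₂/V₁) = P₁V₁ ln(V₂/V₁).
P₁V₁ = (1240 kPa)(2.57 L) = 3187 J.
W = 3187 × ln(1.13/2.57) = 3187 × -0.8217
W_by_gas = -2619 J.

W ≈ -2.62 kJ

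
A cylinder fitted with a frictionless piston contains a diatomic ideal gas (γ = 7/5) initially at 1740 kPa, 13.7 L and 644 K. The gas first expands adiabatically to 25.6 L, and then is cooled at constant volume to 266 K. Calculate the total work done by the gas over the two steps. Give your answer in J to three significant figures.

W_total ≈ 13200 J

Step 1 (adiabatic): W = (P₁V₁ − P₂V₂)/(γ−1) = (23838 − 18564)/0.4 = 13186 J.
Step 2 (isochoric): W = 0 (constant volume).
W_total = 13186 + 0 = 13186 J.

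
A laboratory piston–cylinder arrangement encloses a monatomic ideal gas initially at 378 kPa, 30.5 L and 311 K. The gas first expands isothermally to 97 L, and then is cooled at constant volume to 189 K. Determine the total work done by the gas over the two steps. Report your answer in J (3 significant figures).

Step 1 (isothermal): W = P₁V₁ ln(V₂/V₁) = (11529) ln(97/30.5) = 13339 J.
Step 2 (isochoric): W = 0 (constant volume).
W_total = 13339 + 0 = 13339 J.

W_total ≈ 13300 J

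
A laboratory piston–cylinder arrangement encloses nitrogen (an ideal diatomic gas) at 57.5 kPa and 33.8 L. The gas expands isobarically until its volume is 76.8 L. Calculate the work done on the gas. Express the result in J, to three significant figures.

W ≈ -2470 J

Isobaric: W = P ΔV.
W = (57.5 kPa)(76.8 − 33.8 L) = (57.5)(43) = 2472 J.
Work on gas = −W_by = -2472 J.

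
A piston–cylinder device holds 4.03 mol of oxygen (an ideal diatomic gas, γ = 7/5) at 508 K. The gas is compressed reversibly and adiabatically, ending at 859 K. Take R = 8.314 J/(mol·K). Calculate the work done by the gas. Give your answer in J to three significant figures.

W ≈ -29400 J

Adiabatic ⇒ Q = 0, so W_by = −ΔU = nCᵥ(T₁ − T₂).
Cᵥ = 5R/2 = 20.79 J/(mol·K).
W = (4.03)(20.79)(508 − 859) = -29401 J.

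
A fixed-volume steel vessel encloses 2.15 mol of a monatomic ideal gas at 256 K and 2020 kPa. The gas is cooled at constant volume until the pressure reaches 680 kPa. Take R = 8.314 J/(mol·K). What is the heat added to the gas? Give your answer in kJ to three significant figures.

Constant volume ⇒ W = 0, so Q = ΔU = nCᵥΔT with Cᵥ = 3R/2 = 12.47 J/(mol·K).
At constant V, T₂/T₁ = P₂/P₁ ⇒ ΔT = T₁(P₂/P₁ − 1) = 256·(680/2020 − 1) = -169.8 K.
ΔU = (2.15)(12.47)(-169.8) = -4553 J.

Q ≈ -4.55 kJ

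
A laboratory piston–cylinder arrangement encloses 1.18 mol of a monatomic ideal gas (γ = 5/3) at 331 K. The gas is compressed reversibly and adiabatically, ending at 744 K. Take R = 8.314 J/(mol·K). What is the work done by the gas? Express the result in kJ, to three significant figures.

W ≈ -6.08 kJ

Adiabatic ⇒ Q = 0, so W_by = −ΔU = nCᵥ(T₁ − T₂).
Cᵥ = 3R/2 = 12.47 J/(mol·K).
W = (1.18)(12.47)(331 − 744) = -6078 J.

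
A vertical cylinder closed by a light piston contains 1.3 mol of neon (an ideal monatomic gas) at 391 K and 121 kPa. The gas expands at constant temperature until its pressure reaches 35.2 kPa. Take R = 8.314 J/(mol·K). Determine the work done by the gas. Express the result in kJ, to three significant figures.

Isothermal process: W = nRT ln(V₂/V₁) = nRT ln(P₁/P₂).
W = (1.3)(8.314)(391) × ln(121/35.2)
  = 4226 × ln(3.437) = 4226 × 1.235
W_by_gas = 5218 J.

W ≈ 5.22 kJ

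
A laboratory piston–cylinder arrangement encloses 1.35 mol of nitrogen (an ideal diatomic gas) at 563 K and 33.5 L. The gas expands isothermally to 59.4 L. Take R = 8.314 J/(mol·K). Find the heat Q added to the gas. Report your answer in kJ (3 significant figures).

Q ≈ 3.62 kJ

Isothermal ⇒ ΔU = 0, so Q = W = nRT ln(V₂/V₁).
Q = (1.35)(8.314)(563) ln(59.4/33.5) = 6319 × 0.5727 = 3619 J.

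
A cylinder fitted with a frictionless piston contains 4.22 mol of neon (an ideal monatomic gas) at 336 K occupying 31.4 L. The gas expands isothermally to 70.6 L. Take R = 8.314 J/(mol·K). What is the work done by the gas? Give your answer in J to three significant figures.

Isothermal: W = nRT ln(V₂/V₁).
W = (4.22)(8.314)(336) × ln(70.6/31.4)
  = 11789 × 0.8102
W_by_gas = 9551 J.

W ≈ 9550 J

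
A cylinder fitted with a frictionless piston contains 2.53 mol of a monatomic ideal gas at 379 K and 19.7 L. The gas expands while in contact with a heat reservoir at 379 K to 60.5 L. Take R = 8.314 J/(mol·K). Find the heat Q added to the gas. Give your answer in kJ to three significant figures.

Q ≈ 8.94 kJ

Isothermal ⇒ ΔU = 0, so Q = W = nRT ln(V₂/V₁).
Q = (2.53)(8.314)(379) ln(60.5/19.7) = 7972 × 1.122 = 8945 J.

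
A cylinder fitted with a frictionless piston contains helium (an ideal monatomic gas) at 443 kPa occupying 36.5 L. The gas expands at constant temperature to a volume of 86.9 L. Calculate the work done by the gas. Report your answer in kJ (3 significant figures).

Isothermal: W = nRT ln(V₂/V₁) = P₁V₁ ln(V₂/V₁).
P₁V₁ = (443 kPa)(36.5 L) = 16170 J.
W = 16170 × ln(86.9/36.5) = 16170 × 0.8674
W_by_gas = 14026 J.

W ≈ 14.0 kJ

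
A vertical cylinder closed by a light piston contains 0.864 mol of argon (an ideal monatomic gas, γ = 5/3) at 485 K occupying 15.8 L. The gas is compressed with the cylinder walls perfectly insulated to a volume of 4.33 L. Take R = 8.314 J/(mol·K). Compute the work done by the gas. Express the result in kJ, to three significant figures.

Adiabatic: TV^(γ−1) = const with γ = 5/3.
T₂ = T₁ (V₁/V₂)^(γ−1) = 485 × (15.8/4.33)^0.667 = 485 × 2.37 = 1150 K.
W_by = nCᵥ(T₁ − T₂) = (0.864)(12.47)(485 − 1150) = -7160 J.

W ≈ -7.16 kJ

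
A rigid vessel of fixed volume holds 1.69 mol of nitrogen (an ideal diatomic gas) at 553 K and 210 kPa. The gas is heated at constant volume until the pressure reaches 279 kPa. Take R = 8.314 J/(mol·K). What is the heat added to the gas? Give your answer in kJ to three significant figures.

Q ≈ 6.38 kJ

Constant volume ⇒ W = 0, so Q = ΔU = nCᵥΔT with Cᵥ = 5R/2 = 20.79 J/(mol·K).
At constant V, T₂/T₁ = P₂/P₁ ⇒ ΔT = T₁(P₂/P₁ − 1) = 553·(279/210 − 1) = 181.7 K.
ΔU = (1.69)(20.79)(181.7) = 6383 J.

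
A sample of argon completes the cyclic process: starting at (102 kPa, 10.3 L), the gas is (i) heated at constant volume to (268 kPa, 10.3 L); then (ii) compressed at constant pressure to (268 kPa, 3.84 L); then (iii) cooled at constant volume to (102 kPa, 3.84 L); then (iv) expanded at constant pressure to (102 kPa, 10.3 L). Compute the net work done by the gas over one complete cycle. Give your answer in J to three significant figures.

Constant-volume legs do no work.
W(ii) = (268)(3.84 − 10.3) = -1731 J; W(iv) = (102)(10.3 − 3.84) = 658.9 J.
W_net = -1731 + 658.9 = -1072 J (the counter-clockwise enclosed area).

W_net ≈ -1070 J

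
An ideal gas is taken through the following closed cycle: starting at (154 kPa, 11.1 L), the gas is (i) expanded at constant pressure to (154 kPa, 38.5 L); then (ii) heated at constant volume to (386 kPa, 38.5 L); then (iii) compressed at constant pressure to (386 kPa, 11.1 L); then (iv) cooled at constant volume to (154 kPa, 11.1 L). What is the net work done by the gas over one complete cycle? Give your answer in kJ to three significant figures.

W_net ≈ -6.36 kJ

Constant-volume legs do no work.
W(i) = (154)(38.5 − 11.1) = 4220 J; W(iii) = (386)(11.1 − 38.5) = -10576 J.
W_net = 4220 − 10576 = -6357 J (the counter-clockwise enclosed area).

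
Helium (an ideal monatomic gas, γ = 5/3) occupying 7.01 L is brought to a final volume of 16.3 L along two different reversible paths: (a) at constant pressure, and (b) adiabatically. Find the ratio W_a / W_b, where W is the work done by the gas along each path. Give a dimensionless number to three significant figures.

Path (a) isobaric: W = P₁(V₂ − V₁) → W_a/(P₁V₁) = 1.325.
Path (b) adiabatic: W = P₁V₁(1 − (V₁/V₂)^(γ−1))/(γ−1) → W_b/(P₁V₁) = 0.6454.
W_a / W_b = 1.325 / 0.6454 = 2.053.

W_a / W_b ≈ 2.05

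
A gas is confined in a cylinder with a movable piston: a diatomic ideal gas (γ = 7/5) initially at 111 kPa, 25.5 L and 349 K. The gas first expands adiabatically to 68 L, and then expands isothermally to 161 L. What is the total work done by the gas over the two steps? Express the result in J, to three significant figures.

Step 1 (adiabatic): W = (P₁V₁ − P₂V₂)/(γ−1) = (2830 − 1912)/0.4 = 2296 J.
After step 1: P = 28.12 kPa, V = 68 L, T = 235.7 K.
Step 2 (isothermal): W = P₁V₁ ln(V₂/V₁) = (1912) ln(161/68) = 1648 J.
W_total = 2296 + 1648 = 3944 J.

W_total ≈ 3940 J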